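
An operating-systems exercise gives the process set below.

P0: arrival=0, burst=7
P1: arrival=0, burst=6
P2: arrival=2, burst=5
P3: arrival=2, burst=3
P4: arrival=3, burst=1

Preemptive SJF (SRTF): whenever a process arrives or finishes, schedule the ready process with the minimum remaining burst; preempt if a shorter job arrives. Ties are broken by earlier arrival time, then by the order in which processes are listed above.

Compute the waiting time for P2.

Timeline: | P1 0-2 | P3 2-3 | P4 3-4 | P3 4-6 | P1 6-10 | P2 10-15 | P0 15-22 |
Completion: P0=22  P1=10  P2=15  P3=6  P4=4
Waiting(P2) = turnaround − burst = 13 − 5 = 8

8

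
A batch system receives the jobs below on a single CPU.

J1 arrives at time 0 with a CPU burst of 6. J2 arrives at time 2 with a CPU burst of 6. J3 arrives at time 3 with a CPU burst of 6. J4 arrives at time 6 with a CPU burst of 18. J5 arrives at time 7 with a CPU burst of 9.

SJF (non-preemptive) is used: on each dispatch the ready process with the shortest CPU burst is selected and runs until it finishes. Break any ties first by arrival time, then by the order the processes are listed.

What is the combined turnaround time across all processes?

Gantt: | J1 0-6 | J2 6-12 | J3 12-18 | J5 18-27 | J4 27-45 |
Completion: J1=6  J2=12  J3=18  J4=45  J5=27
Turnaround = completion − arrival: J1=6, J2=10, J3=15, J4=39, J5=20
Total turnaround = 6 + 10 + 15 + 39 + 20 = 90

90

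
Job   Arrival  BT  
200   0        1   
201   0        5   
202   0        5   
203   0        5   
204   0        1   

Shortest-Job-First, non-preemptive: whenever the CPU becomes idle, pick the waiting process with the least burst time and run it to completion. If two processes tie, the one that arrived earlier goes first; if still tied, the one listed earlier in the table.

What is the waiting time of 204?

Timeline: | 200 0-1 | 204 1-2 | 201 2-7 | 202 7-12 | 203 12-17 |
Completion: 200=1  201=7  202=12  203=17  204=2
Turnaround (C−A): 200=1  201=7  202=12  203=17  204=2
Waiting(204) = turnaround − burst = 2 − 1 = 1

1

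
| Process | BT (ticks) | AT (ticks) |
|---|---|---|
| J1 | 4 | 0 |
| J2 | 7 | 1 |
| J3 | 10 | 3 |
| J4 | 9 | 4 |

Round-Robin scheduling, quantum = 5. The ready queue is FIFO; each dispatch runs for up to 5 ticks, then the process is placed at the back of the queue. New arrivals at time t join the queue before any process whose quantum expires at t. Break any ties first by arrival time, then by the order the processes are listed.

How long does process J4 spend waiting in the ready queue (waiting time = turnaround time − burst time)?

17

Timeline: | J1 0-4 | J2 4-9 | J3 9-14 | J4 14-19 | J2 19-21 | J3 21-26 | J4 26-30 |
Completion: J1=4  J2=21  J3=26  J4=30
Turnaround (C−A): J1=4  J2=20  J3=23  J4=26
Waiting(J4) = turnaround − burst = 26 − 9 = 17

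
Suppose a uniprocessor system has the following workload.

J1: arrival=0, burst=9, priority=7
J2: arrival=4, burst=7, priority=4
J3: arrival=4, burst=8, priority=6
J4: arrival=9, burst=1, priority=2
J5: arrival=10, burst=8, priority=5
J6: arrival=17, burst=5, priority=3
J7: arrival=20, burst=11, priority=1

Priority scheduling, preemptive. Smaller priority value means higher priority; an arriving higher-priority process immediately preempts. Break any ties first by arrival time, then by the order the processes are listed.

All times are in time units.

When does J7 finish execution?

Timeline: | J1 0-4 | J2 4-9 | J4 9-10 | J2 10-12 | J5 12-17 | J6 17-20 | J7 20-31 | J6 31-33 | J5 33-36 | J3 36-44 | J1 44-49 |
Completion: J1=49  J2=12  J3=44  J4=10  J5=36  J6=33  J7=31

31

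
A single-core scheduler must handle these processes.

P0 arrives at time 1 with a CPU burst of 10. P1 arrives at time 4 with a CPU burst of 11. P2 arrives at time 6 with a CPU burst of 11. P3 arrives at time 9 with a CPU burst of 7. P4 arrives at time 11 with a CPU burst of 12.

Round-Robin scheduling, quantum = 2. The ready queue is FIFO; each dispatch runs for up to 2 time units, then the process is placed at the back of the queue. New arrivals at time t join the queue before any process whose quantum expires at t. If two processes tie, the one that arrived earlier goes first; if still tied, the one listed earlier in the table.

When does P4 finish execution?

52

Schedule: | idle 0-1 | P0 1-5 | P1 5-7 | P0 7-9 | P2 9-11 | P1 11-13 | P3 13-15 | P0 15-17 | P4 17-19 | P2 19-21 | P1 21-23 | P3 23-25 | P0 25-27 | P4 27-29 | P2 29-31 | P1 31-33 | P3 33-35 | P4 35-37 | P2 37-39 | P1 39-41 | P3 41-42 | P4 42-44 | P2 44-46 | P1 46-47 | P4 47-49 | P2 49-50 | P4 50-52 |
Completion: P0=27  P1=47  P2=50  P3=42  P4=52
Turnaround (C−A): P0=26  P1=43  P2=44  P3=33  P4=41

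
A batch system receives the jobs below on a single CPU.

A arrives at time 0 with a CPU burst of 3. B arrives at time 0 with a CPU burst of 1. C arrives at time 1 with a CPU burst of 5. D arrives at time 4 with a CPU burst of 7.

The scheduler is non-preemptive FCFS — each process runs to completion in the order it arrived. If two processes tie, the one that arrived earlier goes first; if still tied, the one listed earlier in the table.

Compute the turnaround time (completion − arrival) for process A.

3

Gantt: | A 0-3 | B 3-4 | C 4-9 | D 9-16 |
Completion: A=3  B=4  C=9  D=16
Turnaround (C−A): A=3  B=4  C=8  D=12
Turnaround(A) = completion − arrival = 3 − 0 = 3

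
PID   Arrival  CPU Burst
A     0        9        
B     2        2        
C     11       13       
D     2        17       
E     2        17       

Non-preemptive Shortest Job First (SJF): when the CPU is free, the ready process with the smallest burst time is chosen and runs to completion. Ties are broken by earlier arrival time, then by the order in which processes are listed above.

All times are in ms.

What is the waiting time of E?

Schedule: | A 0-9 | B 9-11 | C 11-24 | D 24-41 | E 41-58 |
Completion: A=9  B=11  C=24  D=41  E=58
Waiting(E) = turnaround − burst = 56 − 17 = 39

39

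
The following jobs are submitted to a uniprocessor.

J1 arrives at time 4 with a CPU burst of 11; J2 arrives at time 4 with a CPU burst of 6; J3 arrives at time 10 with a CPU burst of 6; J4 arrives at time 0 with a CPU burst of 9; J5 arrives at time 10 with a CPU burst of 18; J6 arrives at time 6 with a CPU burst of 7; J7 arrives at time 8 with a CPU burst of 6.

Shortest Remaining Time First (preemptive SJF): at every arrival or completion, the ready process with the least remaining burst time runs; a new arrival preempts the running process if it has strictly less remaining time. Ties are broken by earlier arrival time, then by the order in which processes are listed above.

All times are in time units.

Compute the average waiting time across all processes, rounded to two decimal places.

15.57

Timeline: | J4 0-9 | J2 9-15 | J7 15-21 | J3 21-27 | J6 27-34 | J1 34-45 | J5 45-63 |
Completion: J1=45  J2=15  J3=27  J4=9  J5=63  J6=34  J7=21
Turnaround (C−A): J1=41  J2=11  J3=17  J4=9  J5=53  J6=28  J7=13
Waiting times: J1=30, J2=5, J3=11, J4=0, J5=35, J6=21, J7=7
Average waiting = (30+5+11+0+35+21+7) / 7 = 109/7 = 15.57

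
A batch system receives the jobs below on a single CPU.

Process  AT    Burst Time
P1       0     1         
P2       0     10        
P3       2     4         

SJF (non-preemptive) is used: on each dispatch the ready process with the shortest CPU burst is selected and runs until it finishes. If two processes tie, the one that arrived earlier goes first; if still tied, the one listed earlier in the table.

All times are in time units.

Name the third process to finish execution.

P3

Gantt: | P1 0-1 | P2 1-11 | P3 11-15 |
Completion: P1=1  P2=11  P3=15
Turnaround (C−A): P1=1  P2=11  P3=13
Finish order: P1 → P2 → P3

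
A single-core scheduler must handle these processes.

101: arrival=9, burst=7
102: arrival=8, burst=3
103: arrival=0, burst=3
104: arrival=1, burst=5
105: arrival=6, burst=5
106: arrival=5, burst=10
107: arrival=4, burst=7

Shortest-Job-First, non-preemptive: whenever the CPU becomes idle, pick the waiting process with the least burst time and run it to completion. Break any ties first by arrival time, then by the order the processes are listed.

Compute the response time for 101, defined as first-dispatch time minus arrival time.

14

Gantt: | 103 0-3 | 104 3-8 | 102 8-11 | 105 11-16 | 107 16-23 | 101 23-30 | 106 30-40 |
Completion: 101=30  102=11  103=3  104=8  105=16  106=40  107=23
Turnaround (C−A): 101=21  102=3  103=3  104=7  105=10  106=35  107=19
Response(101) = first start − arrival = 23 − 9 = 14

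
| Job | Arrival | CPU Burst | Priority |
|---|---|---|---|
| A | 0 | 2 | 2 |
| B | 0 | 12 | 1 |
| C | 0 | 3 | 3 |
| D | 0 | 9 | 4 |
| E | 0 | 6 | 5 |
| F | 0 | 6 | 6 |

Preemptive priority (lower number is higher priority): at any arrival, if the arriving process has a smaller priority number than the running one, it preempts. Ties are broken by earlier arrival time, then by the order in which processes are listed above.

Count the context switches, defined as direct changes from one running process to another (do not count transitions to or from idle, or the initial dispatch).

Timeline: | B 0-12 | A 12-14 | C 14-17 | D 17-26 | E 26-32 | F 32-38 |
Completion: A=14  B=12  C=17  D=26  E=32  F=38
Turnaround (C−A): A=14  B=12  C=17  D=26  E=32  F=38

5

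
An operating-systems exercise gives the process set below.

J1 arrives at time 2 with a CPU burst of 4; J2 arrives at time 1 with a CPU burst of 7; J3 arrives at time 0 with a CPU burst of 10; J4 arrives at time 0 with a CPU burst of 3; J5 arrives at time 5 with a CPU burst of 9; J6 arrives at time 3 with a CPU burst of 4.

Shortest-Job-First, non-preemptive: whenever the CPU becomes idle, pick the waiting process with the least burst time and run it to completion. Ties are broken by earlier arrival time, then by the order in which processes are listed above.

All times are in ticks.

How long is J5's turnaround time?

22

Schedule: | J4 0-3 | J1 3-7 | J6 7-11 | J2 11-18 | J5 18-27 | J3 27-37 |
Completion: J1=7  J2=18  J3=37  J4=3  J5=27  J6=11
Turnaround(J5) = completion − arrival = 27 − 5 = 22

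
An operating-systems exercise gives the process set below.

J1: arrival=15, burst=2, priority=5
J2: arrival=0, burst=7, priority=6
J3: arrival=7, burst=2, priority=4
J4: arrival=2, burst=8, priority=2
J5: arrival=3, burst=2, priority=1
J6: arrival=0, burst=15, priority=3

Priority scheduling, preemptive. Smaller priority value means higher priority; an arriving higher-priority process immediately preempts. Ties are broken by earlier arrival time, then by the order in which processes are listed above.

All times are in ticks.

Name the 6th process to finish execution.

J2

Timeline: | J6 0-2 | J4 2-3 | J5 3-5 | J4 5-12 | J6 12-25 | J3 25-27 | J1 27-29 | J2 29-36 |
Completion: J1=29  J2=36  J3=27  J4=12  J5=5  J6=25
Turnaround (C−A): J1=14  J2=36  J3=20  J4=10  J5=2  J6=25
Finish order: J5 → J4 → J6 → J3 → J1 → J2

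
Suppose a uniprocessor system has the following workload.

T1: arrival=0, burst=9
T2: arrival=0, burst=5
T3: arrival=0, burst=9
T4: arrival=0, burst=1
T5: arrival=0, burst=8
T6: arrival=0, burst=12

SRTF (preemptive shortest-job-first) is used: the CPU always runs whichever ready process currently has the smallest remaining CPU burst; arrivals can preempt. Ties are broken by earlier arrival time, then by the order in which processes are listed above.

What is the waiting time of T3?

23

Schedule: | T4 0-1 | T2 1-6 | T5 6-14 | T1 14-23 | T3 23-32 | T6 32-44 |
Completion: T1=23  T2=6  T3=32  T4=1  T5=14  T6=44
Turnaround (C−A): T1=23  T2=6  T3=32  T4=1  T5=14  T6=44
Waiting(T3) = turnaround − burst = 32 − 9 = 23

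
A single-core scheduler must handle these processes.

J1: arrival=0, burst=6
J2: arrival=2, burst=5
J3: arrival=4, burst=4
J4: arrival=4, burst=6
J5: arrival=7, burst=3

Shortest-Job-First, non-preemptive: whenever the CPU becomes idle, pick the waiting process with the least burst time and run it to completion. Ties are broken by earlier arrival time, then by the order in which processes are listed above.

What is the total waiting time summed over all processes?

Timeline: | J1 0-6 | J3 6-10 | J5 10-13 | J2 13-18 | J4 18-24 |
Completion: J1=6  J2=18  J3=10  J4=24  J5=13
Waiting = turnaround − burst: J1=0, J2=11, J3=2, J4=14, J5=3
Total waiting = 0 + 11 + 2 + 14 + 3 = 30

30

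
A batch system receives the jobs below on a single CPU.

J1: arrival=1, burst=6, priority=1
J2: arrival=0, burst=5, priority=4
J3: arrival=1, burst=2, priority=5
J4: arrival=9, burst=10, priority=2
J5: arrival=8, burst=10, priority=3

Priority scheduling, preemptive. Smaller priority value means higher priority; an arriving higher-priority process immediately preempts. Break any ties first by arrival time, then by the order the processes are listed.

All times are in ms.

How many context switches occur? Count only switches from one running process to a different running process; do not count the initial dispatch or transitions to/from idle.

Gantt: | J2 0-1 | J1 1-7 | J2 7-8 | J5 8-9 | J4 9-19 | J5 19-28 | J2 28-31 | J3 31-33 |
Completion: J1=7  J2=31  J3=33  J4=19  J5=28

7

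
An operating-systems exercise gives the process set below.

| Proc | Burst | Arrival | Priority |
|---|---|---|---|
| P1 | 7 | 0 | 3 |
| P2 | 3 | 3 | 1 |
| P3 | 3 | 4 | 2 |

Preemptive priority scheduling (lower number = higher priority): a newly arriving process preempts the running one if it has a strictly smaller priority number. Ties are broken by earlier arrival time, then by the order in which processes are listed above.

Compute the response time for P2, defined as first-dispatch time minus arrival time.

0

Gantt: | P1 0-3 | P2 3-6 | P3 6-9 | P1 9-13 |
Completion: P1=13  P2=6  P3=9
Response(P2) = first start − arrival = 3 − 3 = 0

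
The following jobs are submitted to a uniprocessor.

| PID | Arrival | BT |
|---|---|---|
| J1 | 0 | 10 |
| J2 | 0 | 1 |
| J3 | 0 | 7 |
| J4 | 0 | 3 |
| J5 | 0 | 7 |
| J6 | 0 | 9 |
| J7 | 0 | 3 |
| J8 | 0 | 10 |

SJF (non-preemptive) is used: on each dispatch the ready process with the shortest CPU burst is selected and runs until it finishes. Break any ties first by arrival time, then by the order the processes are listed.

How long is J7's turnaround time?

7

Schedule: | J2 0-1 | J4 1-4 | J7 4-7 | J3 7-14 | J5 14-21 | J6 21-30 | J1 30-40 | J8 40-50 |
Completion: J1=40  J2=1  J3=14  J4=4  J5=21  J6=30  J7=7  J8=50
Turnaround(J7) = completion − arrival = 7 − 0 = 7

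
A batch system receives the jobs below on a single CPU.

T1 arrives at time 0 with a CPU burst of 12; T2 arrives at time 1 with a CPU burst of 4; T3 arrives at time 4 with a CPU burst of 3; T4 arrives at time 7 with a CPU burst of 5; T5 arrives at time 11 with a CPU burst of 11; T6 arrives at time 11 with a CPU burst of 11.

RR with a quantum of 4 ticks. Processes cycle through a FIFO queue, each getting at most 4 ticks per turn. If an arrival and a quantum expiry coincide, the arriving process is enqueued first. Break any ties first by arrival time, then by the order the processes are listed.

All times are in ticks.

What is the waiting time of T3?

Timeline: | T1 0-4 | T2 4-8 | T3 8-11 | T1 11-15 | T4 15-19 | T5 19-23 | T6 23-27 | T1 27-31 | T4 31-32 | T5 32-36 | T6 36-40 | T5 40-43 | T6 43-46 |
Completion: T1=31  T2=8  T3=11  T4=32  T5=43  T6=46
Waiting(T3) = turnaround − burst = 7 − 3 = 4

4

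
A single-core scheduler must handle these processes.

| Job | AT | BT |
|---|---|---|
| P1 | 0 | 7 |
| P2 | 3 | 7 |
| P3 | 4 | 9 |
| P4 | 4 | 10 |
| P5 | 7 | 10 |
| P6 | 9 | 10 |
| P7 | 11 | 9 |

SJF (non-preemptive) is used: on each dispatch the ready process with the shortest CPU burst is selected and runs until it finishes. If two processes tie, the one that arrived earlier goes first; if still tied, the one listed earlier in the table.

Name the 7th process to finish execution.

P6

Timeline: | P1 0-7 | P2 7-14 | P3 14-23 | P7 23-32 | P4 32-42 | P5 42-52 | P6 52-62 |
Completion: P1=7  P2=14  P3=23  P4=42  P5=52  P6=62  P7=32
Turnaround (C−A): P1=7  P2=11  P3=19  P4=38  P5=45  P6=53  P7=21
Finish order: P1 → P2 → P3 → P7 → P4 → P5 → P6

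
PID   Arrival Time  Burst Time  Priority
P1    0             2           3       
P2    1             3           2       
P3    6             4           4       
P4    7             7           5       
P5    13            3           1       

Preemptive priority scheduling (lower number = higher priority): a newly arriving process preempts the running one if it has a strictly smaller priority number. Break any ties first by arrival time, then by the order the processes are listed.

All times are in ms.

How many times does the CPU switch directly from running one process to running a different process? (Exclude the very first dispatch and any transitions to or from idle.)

Schedule: | P1 0-1 | P2 1-4 | P1 4-5 | idle 5-6 | P3 6-10 | P4 10-13 | P5 13-16 | P4 16-20 |
Completion: P1=5  P2=4  P3=10  P4=20  P5=16

5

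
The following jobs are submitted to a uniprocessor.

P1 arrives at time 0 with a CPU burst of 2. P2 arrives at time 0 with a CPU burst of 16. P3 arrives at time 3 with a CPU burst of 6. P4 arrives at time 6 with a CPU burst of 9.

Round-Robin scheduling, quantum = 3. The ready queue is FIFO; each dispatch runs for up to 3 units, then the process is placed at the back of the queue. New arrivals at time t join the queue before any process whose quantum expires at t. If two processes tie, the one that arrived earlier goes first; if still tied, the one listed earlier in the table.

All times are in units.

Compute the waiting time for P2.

17

Timeline: | P1 0-2 | P2 2-5 | P3 5-8 | P2 8-11 | P4 11-14 | P3 14-17 | P2 17-20 | P4 20-23 | P2 23-26 | P4 26-29 | P2 29-33 |
Completion: P1=2  P2=33  P3=17  P4=29
Waiting(P2) = turnaround − burst = 33 − 16 = 17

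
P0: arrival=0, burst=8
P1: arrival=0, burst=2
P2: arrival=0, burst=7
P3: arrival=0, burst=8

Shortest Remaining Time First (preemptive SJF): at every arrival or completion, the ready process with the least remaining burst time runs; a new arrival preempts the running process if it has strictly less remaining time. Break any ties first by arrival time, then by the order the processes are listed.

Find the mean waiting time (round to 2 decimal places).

Gantt: | P1 0-2 | P2 2-9 | P0 9-17 | P3 17-25 |
Completion: P0=17  P1=2  P2=9  P3=25
Turnaround (C−A): P0=17  P1=2  P2=9  P3=25
Waiting times: P0=9, P1=0, P2=2, P3=17
Average waiting = (9+0+2+17) / 4 = 28/4 = 7.00

7.00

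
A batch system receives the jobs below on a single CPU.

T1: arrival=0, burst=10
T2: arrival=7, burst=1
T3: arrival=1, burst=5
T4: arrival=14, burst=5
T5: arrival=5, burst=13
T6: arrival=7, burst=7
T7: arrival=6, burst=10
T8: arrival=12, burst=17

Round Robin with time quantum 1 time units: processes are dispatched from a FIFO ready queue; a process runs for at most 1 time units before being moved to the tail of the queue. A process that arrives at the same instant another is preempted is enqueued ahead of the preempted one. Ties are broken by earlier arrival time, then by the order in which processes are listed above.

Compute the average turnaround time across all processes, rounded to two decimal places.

Timeline: | T1 0-1 | T3 1-2 | T1 2-3 | T3 3-4 | T1 4-5 | T3 5-6 | T5 6-7 | T1 7-8 | T7 8-9 | T3 9-10 | T2 10-11 | T6 11-12 | T5 12-13 | T1 13-14 | T7 14-15 | T3 15-16 | T8 16-17 | T6 17-18 | T5 18-19 | T4 19-20 | T1 20-21 | T7 21-22 | T8 22-23 | T6 23-24 | T5 24-25 | T4 25-26 | T1 26-27 | T7 27-28 | T8 28-29 | T6 29-30 | T5 30-31 | T4 31-32 | T1 32-33 | T7 33-34 | T8 34-35 | T6 35-36 | T5 36-37 | T4 37-38 | T1 38-39 | T7 39-40 | T8 40-41 | T6 41-42 | T5 42-43 | T4 43-44 | T1 44-45 | T7 45-46 | T8 46-47 | T6 47-48 | T5 48-49 | T7 49-50 | T8 50-51 | T5 51-52 | T7 52-53 | T8 53-54 | T5 54-55 | T7 55-56 | T8 56-57 | T5 57-58 | T8 58-59 | T5 59-60 | T8 60-61 | T5 61-62 | T8 62-68 |
Completion: T1=45  T2=11  T3=16  T4=44  T5=62  T6=48  T7=56  T8=68
Turnaround times: T1=45, T2=4, T3=15, T4=30, T5=57, T6=41, T7=50, T8=56
Average turnaround = (45+4+15+30+57+41+50+56) / 8 = 298/8 = 37.25

37.25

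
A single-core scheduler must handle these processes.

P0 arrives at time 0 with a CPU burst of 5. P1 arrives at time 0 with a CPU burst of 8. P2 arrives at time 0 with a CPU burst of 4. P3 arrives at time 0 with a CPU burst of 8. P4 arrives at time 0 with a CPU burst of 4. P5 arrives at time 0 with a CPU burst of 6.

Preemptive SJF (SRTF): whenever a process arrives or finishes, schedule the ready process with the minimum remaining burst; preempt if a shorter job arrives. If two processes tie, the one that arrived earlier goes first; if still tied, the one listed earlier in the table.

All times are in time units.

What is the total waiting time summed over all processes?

Gantt: | P2 0-4 | P4 4-8 | P0 8-13 | P5 13-19 | P1 19-27 | P3 27-35 |
Completion: P0=13  P1=27  P2=4  P3=35  P4=8  P5=19
Turnaround (C−A): P0=13  P1=27  P2=4  P3=35  P4=8  P5=19
Waiting = turnaround − burst: P0=8, P1=19, P2=0, P3=27, P4=4, P5=13
Total waiting = 8 + 19 + 0 + 27 + 4 + 13 = 71

71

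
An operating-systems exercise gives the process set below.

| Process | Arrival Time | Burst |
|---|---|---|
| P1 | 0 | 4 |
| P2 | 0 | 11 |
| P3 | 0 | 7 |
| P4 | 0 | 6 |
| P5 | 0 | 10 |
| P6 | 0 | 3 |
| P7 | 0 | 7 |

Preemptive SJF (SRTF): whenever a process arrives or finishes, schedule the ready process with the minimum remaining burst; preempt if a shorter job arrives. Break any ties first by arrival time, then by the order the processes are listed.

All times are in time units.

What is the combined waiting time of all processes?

107

Schedule: | P6 0-3 | P1 3-7 | P4 7-13 | P3 13-20 | P7 20-27 | P5 27-37 | P2 37-48 |
Completion: P1=7  P2=48  P3=20  P4=13  P5=37  P6=3  P7=27
Turnaround (C−A): P1=7  P2=48  P3=20  P4=13  P5=37  P6=3  P7=27
Waiting = turnaround − burst: P1=3, P2=37, P3=13, P4=7, P5=27, P6=0, P7=20
Total waiting = 3 + 37 + 13 + 7 + 27 + 0 + 20 = 107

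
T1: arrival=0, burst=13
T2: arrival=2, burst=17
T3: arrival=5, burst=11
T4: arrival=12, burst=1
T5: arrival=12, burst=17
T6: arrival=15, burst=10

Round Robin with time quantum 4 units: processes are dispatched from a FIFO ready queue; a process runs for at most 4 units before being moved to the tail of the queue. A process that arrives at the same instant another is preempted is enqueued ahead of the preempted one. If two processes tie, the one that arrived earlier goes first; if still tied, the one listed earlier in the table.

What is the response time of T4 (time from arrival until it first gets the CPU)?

8

Schedule: | T1 0-4 | T2 4-8 | T1 8-12 | T3 12-16 | T2 16-20 | T4 20-21 | T5 21-25 | T1 25-29 | T6 29-33 | T3 33-37 | T2 37-41 | T5 41-45 | T1 45-46 | T6 46-50 | T3 50-53 | T2 53-57 | T5 57-61 | T6 61-63 | T2 63-64 | T5 64-69 |
Completion: T1=46  T2=64  T3=53  T4=21  T5=69  T6=63
Turnaround (C−A): T1=46  T2=62  T3=48  T4=9  T5=57  T6=48
Response(T4) = first start − arrival = 20 − 12 = 8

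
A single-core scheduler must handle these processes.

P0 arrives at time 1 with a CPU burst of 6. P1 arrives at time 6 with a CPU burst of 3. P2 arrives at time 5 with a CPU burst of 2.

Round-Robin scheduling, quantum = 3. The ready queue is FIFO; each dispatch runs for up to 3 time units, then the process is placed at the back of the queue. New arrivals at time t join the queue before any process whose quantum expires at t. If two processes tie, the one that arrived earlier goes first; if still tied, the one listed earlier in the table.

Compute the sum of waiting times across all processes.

5

Timeline: | idle 0-1 | P0 1-7 | P2 7-9 | P1 9-12 |
Completion: P0=7  P1=12  P2=9
Turnaround (C−A): P0=6  P1=6  P2=4
Waiting = turnaround − burst: P0=0, P1=3, P2=2
Total waiting = 0 + 3 + 2 = 5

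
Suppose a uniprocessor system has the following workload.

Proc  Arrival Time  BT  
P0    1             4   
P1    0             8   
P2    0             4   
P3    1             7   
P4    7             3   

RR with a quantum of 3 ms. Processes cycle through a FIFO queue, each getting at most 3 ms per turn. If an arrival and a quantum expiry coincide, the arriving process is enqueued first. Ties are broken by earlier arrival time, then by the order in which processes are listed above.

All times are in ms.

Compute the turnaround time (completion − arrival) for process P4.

Timeline: | P1 0-3 | P2 3-6 | P0 6-9 | P3 9-12 | P1 12-15 | P2 15-16 | P4 16-19 | P0 19-20 | P3 20-23 | P1 23-25 | P3 25-26 |
Completion: P0=20  P1=25  P2=16  P3=26  P4=19
Turnaround (C−A): P0=19  P1=25  P2=16  P3=25  P4=12
Turnaround(P4) = completion − arrival = 19 − 7 = 12

12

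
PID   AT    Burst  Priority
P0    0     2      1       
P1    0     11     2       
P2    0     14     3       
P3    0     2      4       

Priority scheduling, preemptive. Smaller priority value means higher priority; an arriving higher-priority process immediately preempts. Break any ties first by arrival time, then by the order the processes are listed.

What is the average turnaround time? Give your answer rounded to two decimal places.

Timeline: | P0 0-2 | P1 2-13 | P2 13-27 | P3 27-29 |
Completion: P0=2  P1=13  P2=27  P3=29
Turnaround (C−A): P0=2  P1=13  P2=27  P3=29
Turnaround times: P0=2, P1=13, P2=27, P3=29
Average turnaround = (2+13+27+29) / 4 = 71/4 = 17.75

17.75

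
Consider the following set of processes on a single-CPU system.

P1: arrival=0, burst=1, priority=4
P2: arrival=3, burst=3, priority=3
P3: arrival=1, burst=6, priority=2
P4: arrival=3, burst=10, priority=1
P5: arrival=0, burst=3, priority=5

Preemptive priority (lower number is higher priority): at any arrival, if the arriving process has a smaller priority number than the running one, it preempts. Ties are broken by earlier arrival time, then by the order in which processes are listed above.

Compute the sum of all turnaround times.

67

Gantt: | P1 0-1 | P3 1-3 | P4 3-13 | P3 13-17 | P2 17-20 | P5 20-23 |
Completion: P1=1  P2=20  P3=17  P4=13  P5=23
Turnaround (C−A): P1=1  P2=17  P3=16  P4=10  P5=23
Turnaround = completion − arrival: P1=1, P2=17, P3=16, P4=10, P5=23
Total turnaround = 1 + 17 + 16 + 10 + 23 = 67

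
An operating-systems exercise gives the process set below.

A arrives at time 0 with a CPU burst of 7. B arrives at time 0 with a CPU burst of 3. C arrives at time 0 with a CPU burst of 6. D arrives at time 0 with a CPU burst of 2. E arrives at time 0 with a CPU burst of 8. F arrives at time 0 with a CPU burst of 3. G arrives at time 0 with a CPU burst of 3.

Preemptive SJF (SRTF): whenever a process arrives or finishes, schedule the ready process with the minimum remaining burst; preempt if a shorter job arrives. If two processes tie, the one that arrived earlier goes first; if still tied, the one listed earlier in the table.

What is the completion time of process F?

8

Schedule: | D 0-2 | B 2-5 | F 5-8 | G 8-11 | C 11-17 | A 17-24 | E 24-32 |
Completion: A=24  B=5  C=17  D=2  E=32  F=8  G=11
Turnaround (C−A): A=24  B=5  C=17  D=2  E=32  F=8  G=11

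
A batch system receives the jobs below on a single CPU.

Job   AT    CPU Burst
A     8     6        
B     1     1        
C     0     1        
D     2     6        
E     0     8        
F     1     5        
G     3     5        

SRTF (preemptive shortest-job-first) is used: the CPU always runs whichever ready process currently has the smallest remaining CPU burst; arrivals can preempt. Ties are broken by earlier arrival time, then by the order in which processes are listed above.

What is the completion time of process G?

12

Schedule: | C 0-1 | B 1-2 | F 2-7 | G 7-12 | D 12-18 | A 18-24 | E 24-32 |
Completion: A=24  B=2  C=1  D=18  E=32  F=7  G=12
Turnaround (C−A): A=16  B=1  C=1  D=16  E=32  F=6  G=9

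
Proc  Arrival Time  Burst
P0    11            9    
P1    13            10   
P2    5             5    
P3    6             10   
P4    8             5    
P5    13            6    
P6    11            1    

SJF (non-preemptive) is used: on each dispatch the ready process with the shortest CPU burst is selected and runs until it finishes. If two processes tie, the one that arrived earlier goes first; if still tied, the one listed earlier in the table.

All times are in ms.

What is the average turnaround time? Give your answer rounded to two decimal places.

17.00

Gantt: | idle 0-5 | P2 5-10 | P4 10-15 | P6 15-16 | P5 16-22 | P0 22-31 | P3 31-41 | P1 41-51 |
Completion: P0=31  P1=51  P2=10  P3=41  P4=15  P5=22  P6=16
Turnaround (C−A): P0=20  P1=38  P2=5  P3=35  P4=7  P5=9  P6=5
Turnaround times: P0=20, P1=38, P2=5, P3=35, P4=7, P5=9, P6=5
Average turnaround = (20+38+5+35+7+9+5) / 7 = 119/7 = 17.00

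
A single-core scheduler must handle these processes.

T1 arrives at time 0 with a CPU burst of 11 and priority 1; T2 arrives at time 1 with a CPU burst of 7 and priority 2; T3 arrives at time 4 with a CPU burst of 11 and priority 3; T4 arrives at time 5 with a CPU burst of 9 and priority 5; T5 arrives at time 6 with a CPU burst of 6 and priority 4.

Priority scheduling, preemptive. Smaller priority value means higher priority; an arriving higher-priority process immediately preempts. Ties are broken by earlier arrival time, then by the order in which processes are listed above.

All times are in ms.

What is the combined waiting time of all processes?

Schedule: | T1 0-11 | T2 11-18 | T3 18-29 | T5 29-35 | T4 35-44 |
Completion: T1=11  T2=18  T3=29  T4=44  T5=35
Turnaround (C−A): T1=11  T2=17  T3=25  T4=39  T5=29
Waiting = turnaround − burst: T1=0, T2=10, T3=14, T4=30, T5=23
Total waiting = 0 + 10 + 14 + 30 + 23 = 77

77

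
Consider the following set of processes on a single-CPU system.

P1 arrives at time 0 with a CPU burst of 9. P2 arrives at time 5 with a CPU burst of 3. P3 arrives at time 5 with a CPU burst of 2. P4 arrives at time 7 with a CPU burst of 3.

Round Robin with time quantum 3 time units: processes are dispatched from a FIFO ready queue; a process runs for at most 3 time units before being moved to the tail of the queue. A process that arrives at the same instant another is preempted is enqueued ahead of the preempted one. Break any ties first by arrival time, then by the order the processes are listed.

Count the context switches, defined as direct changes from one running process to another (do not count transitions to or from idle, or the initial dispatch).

Timeline: | P1 0-6 | P2 6-9 | P3 9-11 | P1 11-14 | P4 14-17 |
Completion: P1=14  P2=9  P3=11  P4=17

4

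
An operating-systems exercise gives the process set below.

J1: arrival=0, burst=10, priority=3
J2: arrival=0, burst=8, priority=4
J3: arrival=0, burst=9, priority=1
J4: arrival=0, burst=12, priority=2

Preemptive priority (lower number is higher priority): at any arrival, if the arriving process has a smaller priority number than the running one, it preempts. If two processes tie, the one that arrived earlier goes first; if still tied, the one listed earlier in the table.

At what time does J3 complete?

9

Gantt: | J3 0-9 | J4 9-21 | J1 21-31 | J2 31-39 |
Completion: J1=31  J2=39  J3=9  J4=21
Turnaround (C−A): J1=31  J2=39  J3=9  J4=21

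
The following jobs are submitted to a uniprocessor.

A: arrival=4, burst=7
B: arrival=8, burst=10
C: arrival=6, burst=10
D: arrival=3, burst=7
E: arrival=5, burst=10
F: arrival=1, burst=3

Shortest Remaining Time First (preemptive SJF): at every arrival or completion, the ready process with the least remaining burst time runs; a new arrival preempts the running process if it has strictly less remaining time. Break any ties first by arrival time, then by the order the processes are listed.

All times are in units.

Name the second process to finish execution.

Timeline: | idle 0-1 | F 1-4 | D 4-11 | A 11-18 | E 18-28 | C 28-38 | B 38-48 |
Completion: A=18  B=48  C=38  D=11  E=28  F=4
Finish order: F → D → A → E → C → B

D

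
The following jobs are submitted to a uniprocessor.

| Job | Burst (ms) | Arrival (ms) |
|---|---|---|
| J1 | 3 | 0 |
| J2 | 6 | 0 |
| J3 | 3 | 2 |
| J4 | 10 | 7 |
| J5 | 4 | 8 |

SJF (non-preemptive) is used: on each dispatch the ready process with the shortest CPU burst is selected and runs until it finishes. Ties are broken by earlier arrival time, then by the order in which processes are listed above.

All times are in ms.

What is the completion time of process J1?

Schedule: | J1 0-3 | J3 3-6 | J2 6-12 | J5 12-16 | J4 16-26 |
Completion: J1=3  J2=12  J3=6  J4=26  J5=16

3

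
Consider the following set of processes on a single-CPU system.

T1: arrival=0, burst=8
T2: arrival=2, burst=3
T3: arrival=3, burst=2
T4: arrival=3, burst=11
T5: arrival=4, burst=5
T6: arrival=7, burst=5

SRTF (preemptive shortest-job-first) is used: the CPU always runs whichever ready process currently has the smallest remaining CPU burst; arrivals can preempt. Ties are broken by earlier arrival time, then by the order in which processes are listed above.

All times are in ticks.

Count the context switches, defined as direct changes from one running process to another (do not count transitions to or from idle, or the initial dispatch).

Schedule: | T1 0-2 | T2 2-5 | T3 5-7 | T5 7-12 | T6 12-17 | T1 17-23 | T4 23-34 |
Completion: T1=23  T2=5  T3=7  T4=34  T5=12  T6=17
Turnaround (C−A): T1=23  T2=3  T3=4  T4=31  T5=8  T6=10

6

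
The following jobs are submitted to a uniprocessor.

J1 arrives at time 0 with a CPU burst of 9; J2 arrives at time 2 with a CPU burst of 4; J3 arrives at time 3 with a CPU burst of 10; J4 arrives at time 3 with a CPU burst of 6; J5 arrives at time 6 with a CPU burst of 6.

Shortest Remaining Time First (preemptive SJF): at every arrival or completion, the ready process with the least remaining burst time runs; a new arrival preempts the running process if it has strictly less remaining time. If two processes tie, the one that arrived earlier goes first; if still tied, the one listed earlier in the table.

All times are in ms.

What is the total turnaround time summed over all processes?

82

Gantt: | J1 0-2 | J2 2-6 | J4 6-12 | J5 12-18 | J1 18-25 | J3 25-35 |
Completion: J1=25  J2=6  J3=35  J4=12  J5=18
Turnaround (C−A): J1=25  J2=4  J3=32  J4=9  J5=12
Turnaround = completion − arrival: J1=25, J2=4, J3=32, J4=9, J5=12
Total turnaround = 25 + 4 + 32 + 9 + 12 = 82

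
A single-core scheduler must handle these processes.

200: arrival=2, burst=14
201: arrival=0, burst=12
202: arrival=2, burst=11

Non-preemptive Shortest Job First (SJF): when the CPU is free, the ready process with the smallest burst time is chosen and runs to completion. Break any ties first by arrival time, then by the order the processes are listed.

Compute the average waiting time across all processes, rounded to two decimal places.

Timeline: | 201 0-12 | 202 12-23 | 200 23-37 |
Completion: 200=37  201=12  202=23
Turnaround (C−A): 200=35  201=12  202=21
Waiting times: 200=21, 201=0, 202=10
Average waiting = (21+0+10) / 3 = 31/3 = 10.33

10.33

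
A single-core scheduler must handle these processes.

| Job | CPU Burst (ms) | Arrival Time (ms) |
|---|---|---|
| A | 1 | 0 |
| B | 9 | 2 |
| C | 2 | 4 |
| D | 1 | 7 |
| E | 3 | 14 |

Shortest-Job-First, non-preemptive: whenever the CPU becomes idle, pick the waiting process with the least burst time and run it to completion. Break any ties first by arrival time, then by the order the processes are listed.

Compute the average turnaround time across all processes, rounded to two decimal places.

5.60

Gantt: | A 0-1 | idle 1-2 | B 2-11 | D 11-12 | C 12-14 | E 14-17 |
Completion: A=1  B=11  C=14  D=12  E=17
Turnaround times: A=1, B=9, C=10, D=5, E=3
Average turnaround = (1+9+10+5+3) / 5 = 28/5 = 5.60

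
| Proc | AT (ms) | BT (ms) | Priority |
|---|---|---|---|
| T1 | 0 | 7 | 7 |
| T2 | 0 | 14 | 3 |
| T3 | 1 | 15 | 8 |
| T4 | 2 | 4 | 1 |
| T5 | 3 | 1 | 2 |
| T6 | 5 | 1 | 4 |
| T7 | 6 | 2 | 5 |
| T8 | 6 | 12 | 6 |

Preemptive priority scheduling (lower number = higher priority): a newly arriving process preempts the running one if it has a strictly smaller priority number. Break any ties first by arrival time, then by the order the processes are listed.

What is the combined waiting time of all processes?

Schedule: | T2 0-2 | T4 2-6 | T5 6-7 | T2 7-19 | T6 19-20 | T7 20-22 | T8 22-34 | T1 34-41 | T3 41-56 |
Completion: T1=41  T2=19  T3=56  T4=6  T5=7  T6=20  T7=22  T8=34
Turnaround (C−A): T1=41  T2=19  T3=55  T4=4  T5=4  T6=15  T7=16  T8=28
Waiting = turnaround − burst: T1=34, T2=5, T3=40, T4=0, T5=3, T6=14, T7=14, T8=16
Total waiting = 34 + 5 + 40 + 0 + 3 + 14 + 14 + 16 = 126

126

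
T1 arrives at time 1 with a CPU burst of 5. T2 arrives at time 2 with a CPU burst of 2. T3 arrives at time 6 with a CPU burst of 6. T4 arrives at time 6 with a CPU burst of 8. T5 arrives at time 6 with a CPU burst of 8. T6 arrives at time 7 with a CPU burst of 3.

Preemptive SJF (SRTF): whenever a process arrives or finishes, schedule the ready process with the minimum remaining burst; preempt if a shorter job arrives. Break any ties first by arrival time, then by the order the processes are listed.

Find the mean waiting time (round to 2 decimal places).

Gantt: | idle 0-1 | T1 1-2 | T2 2-4 | T1 4-8 | T6 8-11 | T3 11-17 | T4 17-25 | T5 25-33 |
Completion: T1=8  T2=4  T3=17  T4=25  T5=33  T6=11
Waiting times: T1=2, T2=0, T3=5, T4=11, T5=19, T6=1
Average waiting = (2+0+5+11+19+1) / 6 = 38/6 = 6.33

6.33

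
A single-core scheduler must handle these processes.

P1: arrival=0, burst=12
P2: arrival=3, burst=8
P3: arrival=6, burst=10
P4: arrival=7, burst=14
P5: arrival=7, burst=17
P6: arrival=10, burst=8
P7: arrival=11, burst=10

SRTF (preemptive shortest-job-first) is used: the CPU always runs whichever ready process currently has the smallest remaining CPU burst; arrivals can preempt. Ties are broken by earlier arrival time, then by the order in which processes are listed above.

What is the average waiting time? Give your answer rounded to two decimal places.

Gantt: | P1 0-3 | P2 3-11 | P6 11-19 | P1 19-28 | P3 28-38 | P7 38-48 | P4 48-62 | P5 62-79 |
Completion: P1=28  P2=11  P3=38  P4=62  P5=79  P6=19  P7=48
Turnaround (C−A): P1=28  P2=8  P3=32  P4=55  P5=72  P6=9  P7=37
Waiting times: P1=16, P2=0, P3=22, P4=41, P5=55, P6=1, P7=27
Average waiting = (16+0+22+41+55+1+27) / 7 = 162/7 = 23.14

23.14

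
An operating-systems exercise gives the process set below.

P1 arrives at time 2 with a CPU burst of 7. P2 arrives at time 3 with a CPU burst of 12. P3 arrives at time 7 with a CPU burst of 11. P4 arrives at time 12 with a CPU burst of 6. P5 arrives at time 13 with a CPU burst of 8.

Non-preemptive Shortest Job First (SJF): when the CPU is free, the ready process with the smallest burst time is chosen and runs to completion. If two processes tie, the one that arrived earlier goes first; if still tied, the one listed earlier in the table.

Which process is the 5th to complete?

Timeline: | idle 0-2 | P1 2-9 | P3 9-20 | P4 20-26 | P5 26-34 | P2 34-46 |
Completion: P1=9  P2=46  P3=20  P4=26  P5=34
Turnaround (C−A): P1=7  P2=43  P3=13  P4=14  P5=21
Finish order: P1 → P3 → P4 → P5 → P2

P2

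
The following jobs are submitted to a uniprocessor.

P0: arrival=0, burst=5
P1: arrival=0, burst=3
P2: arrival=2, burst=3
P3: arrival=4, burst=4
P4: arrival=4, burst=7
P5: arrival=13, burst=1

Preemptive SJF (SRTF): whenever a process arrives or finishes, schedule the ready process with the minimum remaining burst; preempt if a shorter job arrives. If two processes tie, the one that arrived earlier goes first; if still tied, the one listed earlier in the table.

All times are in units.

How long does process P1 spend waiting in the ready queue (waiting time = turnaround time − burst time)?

Gantt: | P1 0-3 | P2 3-6 | P3 6-10 | P0 10-13 | P5 13-14 | P0 14-16 | P4 16-23 |
Completion: P0=16  P1=3  P2=6  P3=10  P4=23  P5=14
Turnaround (C−A): P0=16  P1=3  P2=4  P3=6  P4=19  P5=1
Waiting(P1) = turnaround − burst = 3 − 3 = 0

0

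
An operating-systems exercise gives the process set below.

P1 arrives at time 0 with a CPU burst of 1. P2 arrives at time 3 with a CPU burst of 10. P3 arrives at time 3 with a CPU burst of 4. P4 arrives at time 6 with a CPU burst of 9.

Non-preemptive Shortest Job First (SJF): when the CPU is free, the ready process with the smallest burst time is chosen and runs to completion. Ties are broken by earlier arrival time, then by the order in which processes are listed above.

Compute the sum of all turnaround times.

38

Gantt: | P1 0-1 | idle 1-3 | P3 3-7 | P4 7-16 | P2 16-26 |
Completion: P1=1  P2=26  P3=7  P4=16
Turnaround (C−A): P1=1  P2=23  P3=4  P4=10
Turnaround = completion − arrival: P1=1, P2=23, P3=4, P4=10
Total turnaround = 1 + 23 + 4 + 10 = 38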